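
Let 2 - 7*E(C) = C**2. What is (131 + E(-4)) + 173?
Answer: 302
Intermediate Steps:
E(C) = 2/7 - C**2/7
(131 + E(-4)) + 173 = (131 + (2/7 - 1/7*(-4)**2)) + 173 = (131 + (2/7 - 1/7*16)) + 173 = (131 + (2/7 - 16/7)) + 173 = (131 - 2) + 173 = 129 + 173 = 302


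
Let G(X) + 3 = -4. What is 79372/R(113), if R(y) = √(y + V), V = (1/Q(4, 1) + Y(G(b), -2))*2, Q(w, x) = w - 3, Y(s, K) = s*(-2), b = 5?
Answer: 79372*√143/143 ≈ 6637.4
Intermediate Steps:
G(X) = -7 (G(X) = -3 - 4 = -7)
Y(s, K) = -2*s
Q(w, x) = -3 + w
V = 30 (V = (1/(-3 + 4) - 2*(-7))*2 = (1/1 + 14)*2 = (1 + 14)*2 = 15*2 = 30)
R(y) = √(30 + y) (R(y) = √(y + 30) = √(30 + y))
79372/R(113) = 79372/(√(30 + 113)) = 79372/(√143) = 79372*(√143/143) = 79372*√143/143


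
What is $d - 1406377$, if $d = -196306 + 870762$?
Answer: $-731921$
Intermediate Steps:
$d = 674456$
$d - 1406377 = 674456 - 1406377 = -731921$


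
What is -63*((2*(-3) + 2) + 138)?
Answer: -8442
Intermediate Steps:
-63*((2*(-3) + 2) + 138) = -63*((-6 + 2) + 138) = -63*(-4 + 138) = -63*134 = -8442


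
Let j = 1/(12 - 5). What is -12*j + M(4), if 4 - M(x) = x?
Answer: -12/7 ≈ -1.7143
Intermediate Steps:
M(x) = 4 - x
j = ⅐ (j = 1/7 = ⅐ ≈ 0.14286)
-12*j + M(4) = -12*⅐ + (4 - 1*4) = -12/7 + (4 - 4) = -12/7 + 0 = -12/7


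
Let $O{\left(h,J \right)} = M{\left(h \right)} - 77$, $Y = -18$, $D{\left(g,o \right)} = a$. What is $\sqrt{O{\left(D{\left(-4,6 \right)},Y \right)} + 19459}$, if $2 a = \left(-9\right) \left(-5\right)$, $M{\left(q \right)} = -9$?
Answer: $\sqrt{19373} \approx 139.19$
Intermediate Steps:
$a = \frac{45}{2}$ ($a = \frac{\left(-9\right) \left(-5\right)}{2} = \frac{1}{2} \cdot 45 = \frac{45}{2} \approx 22.5$)
$D{\left(g,o \right)} = \frac{45}{2}$
$O{\left(h,J \right)} = -86$ ($O{\left(h,J \right)} = -9 - 77 = -86$)
$\sqrt{O{\left(D{\left(-4,6 \right)},Y \right)} + 19459} = \sqrt{-86 + 19459} = \sqrt{19373}$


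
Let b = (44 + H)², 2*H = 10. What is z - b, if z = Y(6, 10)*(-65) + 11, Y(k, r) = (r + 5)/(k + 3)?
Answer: -7495/3 ≈ -2498.3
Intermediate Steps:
H = 5 (H = (½)*10 = 5)
Y(k, r) = (5 + r)/(3 + k)
b = 2401 (b = (44 + 5)² = 49² = 2401)
z = -292/3 (z = ((5 + 10)/(3 + 6))*(-65) + 11 = (15/9)*(-65) + 11 = ((⅑)*15)*(-65) + 11 = (5/3)*(-65) + 11 = -325/3 + 11 = -292/3 ≈ -97.333)
z - b = -292/3 - 1*2401 = -292/3 - 2401 = -7495/3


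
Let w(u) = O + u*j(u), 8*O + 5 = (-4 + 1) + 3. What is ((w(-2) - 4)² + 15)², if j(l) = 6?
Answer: 347785201/4096 ≈ 84909.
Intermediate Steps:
O = -5/8 (O = -5/8 + ((-4 + 1) + 3)/8 = -5/8 + (-3 + 3)/8 = -5/8 + (⅛)*0 = -5/8 + 0 = -5/8 ≈ -0.62500)
w(u) = -5/8 + 6*u (w(u) = -5/8 + u*6 = -5/8 + 6*u)
((w(-2) - 4)² + 15)² = (((-5/8 + 6*(-2)) - 4)² + 15)² = (((-5/8 - 12) - 4)² + 15)² = ((-101/8 - 4)² + 15)² = ((-133/8)² + 15)² = (17689/64 + 15)² = (18649/64)² = 347785201/4096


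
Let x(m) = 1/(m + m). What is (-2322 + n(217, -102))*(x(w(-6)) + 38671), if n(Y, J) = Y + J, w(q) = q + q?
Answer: -2048323321/24 ≈ -8.5347e+7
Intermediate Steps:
w(q) = 2*q
x(m) = 1/(2*m)
n(Y, J) = J + Y
(-2322 + n(217, -102))*(x(w(-6)) + 38671) = (-2322 + (-102 + 217))*(1/(2*((2*(-6)))) + 38671) = (-2322 + 115)*((1/2)/(-12) + 38671) = -2207*((1/2)*(-1/12) + 38671) = -2207*(-1/24 + 38671) = -2207*928103/24 = -2048323321/24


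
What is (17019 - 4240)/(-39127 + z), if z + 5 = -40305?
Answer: -12779/79437 ≈ -0.16087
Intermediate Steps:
z = -40310 (z = -5 - 40305 = -40310)
(17019 - 4240)/(-39127 + z) = (17019 - 4240)/(-39127 - 40310) = 12779/(-79437) = 12779*(-1/79437) = -12779/79437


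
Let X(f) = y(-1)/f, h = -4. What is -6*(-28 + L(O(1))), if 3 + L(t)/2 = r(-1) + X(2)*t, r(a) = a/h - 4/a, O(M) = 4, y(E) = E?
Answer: 177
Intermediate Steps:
X(f) = -1/f
r(a) = -4/a - a/4 (r(a) = a/(-4) - 4/a = a*(-¼) - 4/a = -a/4 - 4/a = -4/a - a/4)
L(t) = 5/2 - t (L(t) = -6 + 2*((-4/(-1) - ¼*(-1)) + (-1/2)*t) = -6 + 2*((-4*(-1) + ¼) + (-1*½)*t) = -6 + 2*((4 + ¼) - t/2) = -6 + 2*(17/4 - t/2) = -6 + (17/2 - t) = 5/2 - t)
-6*(-28 + L(O(1))) = -6*(-28 + (5/2 - 1*4)) = -6*(-28 + (5/2 - 4)) = -6*(-28 - 3/2) = -6*(-59/2) = 177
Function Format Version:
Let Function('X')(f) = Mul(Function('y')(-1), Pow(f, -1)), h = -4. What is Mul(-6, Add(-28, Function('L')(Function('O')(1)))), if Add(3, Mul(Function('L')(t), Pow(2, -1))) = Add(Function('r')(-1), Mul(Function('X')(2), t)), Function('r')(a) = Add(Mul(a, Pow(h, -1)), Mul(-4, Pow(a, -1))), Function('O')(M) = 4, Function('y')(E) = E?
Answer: 177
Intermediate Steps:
Function('X')(f) = Mul(-1, Pow(f, -1))
Function('r')(a) = Add(Mul(-4, Pow(a, -1)), Mul(Rational(-1, 4), a)) (Function('r')(a) = Add(Mul(a, Pow(-4, -1)), Mul(-4, Pow(a, -1))) = Add(Mul(a, Rational(-1, 4)), Mul(-4, Pow(a, -1))) = Add(Mul(Rational(-1, 4), a), Mul(-4, Pow(a, -1))) = Add(Mul(-4, Pow(a, -1)), Mul(Rational(-1, 4), a)))
Function('L')(t) = Add(Rational(5, 2), Mul(-1, t)) (Function('L')(t) = Add(-6, Mul(2, Add(Add(Mul(-4, Pow(-1, -1)), Mul(Rational(-1, 4), -1)), Mul(Mul(-1, Pow(2, -1)), t)))) = Add(-6, Mul(2, Add(Add(Mul(-4, -1), Rational(1, 4)), Mul(Mul(-1, Rational(1, 2)), t)))) = Add(-6, Mul(2, Add(Add(4, Rational(1, 4)), Mul(Rational(-1, 2), t)))) = Add(-6, Mul(2, Add(Rational(17, 4), Mul(Rational(-1, 2), t)))) = Add(-6, Add(Rational(17, 2), Mul(-1, t))) = Add(Rational(5, 2), Mul(-1, t)))
Mul(-6, Add(-28, Function('L')(Function('O')(1)))) = Mul(-6, Add(-28, Add(Rational(5, 2), Mul(-1, 4)))) = Mul(-6, Add(-28, Add(Rational(5, 2), -4))) = Mul(-6, Add(-28, Rational(-3, 2))) = Mul(-6, Rational(-59, 2)) = 177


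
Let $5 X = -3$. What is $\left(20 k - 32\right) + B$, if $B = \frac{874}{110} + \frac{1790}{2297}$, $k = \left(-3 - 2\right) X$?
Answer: $\frac{4639619}{126335} \approx 36.725$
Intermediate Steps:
$X = - \frac{3}{5}$ ($X = \frac{1}{5} \left(-3\right) = - \frac{3}{5} \approx -0.6$)
$k = 3$ ($k = \left(-3 - 2\right) \left(- \frac{3}{5}\right) = \left(-5\right) \left(- \frac{3}{5}\right) = 3$)
$B = \frac{1102239}{126335}$ ($B = 874 \cdot \frac{1}{110} + 1790 \cdot \frac{1}{2297} = \frac{437}{55} + \frac{1790}{2297} = \frac{1102239}{126335} \approx 8.7247$)
$\left(20 k - 32\right) + B = \left(20 \cdot 3 - 32\right) + \frac{1102239}{126335} = \left(60 - 32\right) + \frac{1102239}{126335} = 28 + \frac{1102239}{126335} = \frac{4639619}{126335}$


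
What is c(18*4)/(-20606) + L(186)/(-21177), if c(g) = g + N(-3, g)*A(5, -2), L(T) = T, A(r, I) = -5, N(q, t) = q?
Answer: -1891705/145457754 ≈ -0.013005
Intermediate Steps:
c(g) = 15 + g (c(g) = g - 3*(-5) = g + 15 = 15 + g)
c(18*4)/(-20606) + L(186)/(-21177) = (15 + 18*4)/(-20606) + 186/(-21177) = (15 + 72)*(-1/20606) + 186*(-1/21177) = 87*(-1/20606) - 62/7059 = -87/20606 - 62/7059 = -1891705/145457754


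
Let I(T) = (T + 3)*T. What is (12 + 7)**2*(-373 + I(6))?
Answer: -115159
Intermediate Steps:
I(T) = T*(3 + T) (I(T) = (3 + T)*T = T*(3 + T))
(12 + 7)**2*(-373 + I(6)) = (12 + 7)**2*(-373 + 6*(3 + 6)) = 19**2*(-373 + 6*9) = 361*(-373 + 54) = 361*(-319) = -115159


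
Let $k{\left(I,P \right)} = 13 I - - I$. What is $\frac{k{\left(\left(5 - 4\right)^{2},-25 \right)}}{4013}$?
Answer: $\frac{14}{4013} \approx 0.0034887$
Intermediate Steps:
$k{\left(I,P \right)} = 14 I$ ($k{\left(I,P \right)} = 13 I + I = 14 I$)
$\frac{k{\left(\left(5 - 4\right)^{2},-25 \right)}}{4013} = \frac{14 \left(5 - 4\right)^{2}}{4013} = 14 \cdot 1^{2} \cdot \frac{1}{4013} = 14 \cdot 1 \cdot \frac{1}{4013} = 14 \cdot \frac{1}{4013} = \frac{14}{4013}$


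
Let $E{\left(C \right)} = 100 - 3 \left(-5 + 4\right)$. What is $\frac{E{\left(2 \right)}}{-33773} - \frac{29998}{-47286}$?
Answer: $\frac{504125998}{798495039} \approx 0.63134$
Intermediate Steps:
$E{\left(C \right)} = 103$ ($E{\left(C \right)} = 100 - 3 \left(-1\right) = 100 - -3 = 100 + 3 = 103$)
$\frac{E{\left(2 \right)}}{-33773} - \frac{29998}{-47286} = \frac{103}{-33773} - \frac{29998}{-47286} = 103 \left(- \frac{1}{33773}\right) - - \frac{14999}{23643} = - \frac{103}{33773} + \frac{14999}{23643} = \frac{504125998}{798495039}$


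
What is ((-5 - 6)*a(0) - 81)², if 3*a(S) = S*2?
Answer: 6561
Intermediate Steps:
a(S) = 2*S/3 (a(S) = (S*2)/3 = (2*S)/3 = 2*S/3)
((-5 - 6)*a(0) - 81)² = ((-5 - 6)*((⅔)*0) - 81)² = (-11*0 - 81)² = (0 - 81)² = (-81)² = 6561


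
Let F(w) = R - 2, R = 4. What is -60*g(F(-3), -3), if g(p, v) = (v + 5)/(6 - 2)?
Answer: -30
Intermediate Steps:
F(w) = 2 (F(w) = 4 - 2 = 2)
g(p, v) = 5/4 + v/4 (g(p, v) = (5 + v)/4 = (5 + v)*(1/4) = 5/4 + v/4)
-60*g(F(-3), -3) = -60*(5/4 + (1/4)*(-3)) = -60*(5/4 - 3/4) = -60*1/2 = -30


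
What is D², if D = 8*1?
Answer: 64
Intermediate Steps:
D = 8
D² = 8² = 64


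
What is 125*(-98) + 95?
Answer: -12155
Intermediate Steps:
125*(-98) + 95 = -12250 + 95 = -12155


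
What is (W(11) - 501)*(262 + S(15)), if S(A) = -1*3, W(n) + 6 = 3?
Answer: -130536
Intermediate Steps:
W(n) = -3 (W(n) = -6 + 3 = -3)
S(A) = -3
(W(11) - 501)*(262 + S(15)) = (-3 - 501)*(262 - 3) = -504*259 = -130536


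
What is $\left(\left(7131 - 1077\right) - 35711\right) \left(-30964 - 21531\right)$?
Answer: $1556844215$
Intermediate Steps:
$\left(\left(7131 - 1077\right) - 35711\right) \left(-30964 - 21531\right) = \left(\left(7131 - 1077\right) - 35711\right) \left(-52495\right) = \left(6054 - 35711\right) \left(-52495\right) = \left(-29657\right) \left(-52495\right) = 1556844215$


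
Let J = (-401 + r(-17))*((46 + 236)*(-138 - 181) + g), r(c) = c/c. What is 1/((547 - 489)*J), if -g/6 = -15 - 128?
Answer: 1/2067120000 ≈ 4.8377e-10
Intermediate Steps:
g = 858 (g = -6*(-15 - 128) = -6*(-143) = 858)
r(c) = 1
J = 35640000 (J = (-401 + 1)*((46 + 236)*(-138 - 181) + 858) = -400*(282*(-319) + 858) = -400*(-89958 + 858) = -400*(-89100) = 35640000)
1/((547 - 489)*J) = 1/((547 - 489)*35640000) = (1/35640000)/58 = (1/58)*(1/35640000) = 1/2067120000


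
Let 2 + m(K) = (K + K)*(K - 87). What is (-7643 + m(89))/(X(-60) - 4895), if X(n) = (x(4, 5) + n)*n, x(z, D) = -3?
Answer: 7289/1115 ≈ 6.5372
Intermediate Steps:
m(K) = -2 + 2*K*(-87 + K) (m(K) = -2 + (K + K)*(K - 87) = -2 + (2*K)*(-87 + K) = -2 + 2*K*(-87 + K))
X(n) = n*(-3 + n) (X(n) = (-3 + n)*n = n*(-3 + n))
(-7643 + m(89))/(X(-60) - 4895) = (-7643 + (-2 - 174*89 + 2*89²))/(-60*(-3 - 60) - 4895) = (-7643 + (-2 - 15486 + 2*7921))/(-60*(-63) - 4895) = (-7643 + (-2 - 15486 + 15842))/(3780 - 4895) = (-7643 + 354)/(-1115) = -7289*(-1/1115) = 7289/1115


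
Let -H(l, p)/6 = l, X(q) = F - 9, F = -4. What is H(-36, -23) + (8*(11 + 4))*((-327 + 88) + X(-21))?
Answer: -30024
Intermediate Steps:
X(q) = -13 (X(q) = -4 - 9 = -13)
H(l, p) = -6*l
H(-36, -23) + (8*(11 + 4))*((-327 + 88) + X(-21)) = -6*(-36) + (8*(11 + 4))*((-327 + 88) - 13) = 216 + (8*15)*(-239 - 13) = 216 + 120*(-252) = 216 - 30240 = -30024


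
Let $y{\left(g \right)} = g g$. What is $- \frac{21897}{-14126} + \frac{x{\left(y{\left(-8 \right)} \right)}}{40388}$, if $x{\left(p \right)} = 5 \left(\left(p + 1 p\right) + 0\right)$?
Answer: $\frac{223354169}{142630222} \approx 1.566$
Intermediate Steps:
$y{\left(g \right)} = g^{2}$
$x{\left(p \right)} = 10 p$ ($x{\left(p \right)} = 5 \left(\left(p + p\right) + 0\right) = 5 \left(2 p + 0\right) = 5 \cdot 2 p = 10 p$)
$- \frac{21897}{-14126} + \frac{x{\left(y{\left(-8 \right)} \right)}}{40388} = - \frac{21897}{-14126} + \frac{10 \left(-8\right)^{2}}{40388} = \left(-21897\right) \left(- \frac{1}{14126}\right) + 10 \cdot 64 \cdot \frac{1}{40388} = \frac{21897}{14126} + 640 \cdot \frac{1}{40388} = \frac{21897}{14126} + \frac{160}{10097} = \frac{223354169}{142630222}$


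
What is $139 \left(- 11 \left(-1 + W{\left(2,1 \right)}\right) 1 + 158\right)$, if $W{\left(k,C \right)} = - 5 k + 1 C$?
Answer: $37252$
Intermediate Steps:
$W{\left(k,C \right)} = C - 5 k$ ($W{\left(k,C \right)} = - 5 k + C = C - 5 k$)
$139 \left(- 11 \left(-1 + W{\left(2,1 \right)}\right) 1 + 158\right) = 139 \left(- 11 \left(-1 + \left(1 - 10\right)\right) 1 + 158\right) = 139 \left(- 11 \left(-1 - 9\right) 1 + 158\right) = 139 \left(- 11 \left(\left(-10\right) 1\right) + 158\right) = 139 \left(\left(-11\right) \left(-10\right) + 158\right) = 139 \left(110 + 158\right) = 139 \cdot 268 = 37252$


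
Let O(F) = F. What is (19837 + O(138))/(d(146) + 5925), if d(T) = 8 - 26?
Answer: 19975/5907 ≈ 3.3816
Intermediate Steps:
d(T) = -18
(19837 + O(138))/(d(146) + 5925) = (19837 + 138)/(-18 + 5925) = 19975/5907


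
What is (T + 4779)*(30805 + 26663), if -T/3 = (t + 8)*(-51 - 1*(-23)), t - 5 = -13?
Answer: 274639572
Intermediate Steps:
t = -8 (t = 5 - 13 = -8)
T = 0 (T = -3*(-8 + 8)*(-51 - 1*(-23)) = -0*(-51 + 23) = -0*(-28) = -3*0 = 0)
(T + 4779)*(30805 + 26663) = (0 + 4779)*(30805 + 26663) = 4779*57468 = 274639572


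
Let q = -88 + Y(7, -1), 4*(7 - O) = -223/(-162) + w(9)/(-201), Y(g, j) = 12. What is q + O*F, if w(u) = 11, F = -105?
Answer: -11234647/14472 ≈ -776.30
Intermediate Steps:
O = 289565/43416 (O = 7 - (-223/(-162) + 11/(-201))/4 = 7 - (-223*(-1/162) + 11*(-1/201))/4 = 7 - (223/162 - 11/201)/4 = 7 - 1/4*14347/10854 = 7 - 14347/43416 = 289565/43416 ≈ 6.6695)
q = -76 (q = -88 + 12 = -76)
q + O*F = -76 + (289565/43416)*(-105) = -76 - 10134775/14472 = -11234647/14472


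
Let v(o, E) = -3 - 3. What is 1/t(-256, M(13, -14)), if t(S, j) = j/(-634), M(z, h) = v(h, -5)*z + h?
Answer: 317/46 ≈ 6.8913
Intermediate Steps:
v(o, E) = -6
M(z, h) = h - 6*z (M(z, h) = -6*z + h = h - 6*z)
t(S, j) = -j/634 (t(S, j) = j*(-1/634) = -j/634)
1/t(-256, M(13, -14)) = 1/(-(-14 - 6*13)/634) = 1/(-(-14 - 78)/634) = 1/(-1/634*(-92)) = 1/(46/317) = 317/46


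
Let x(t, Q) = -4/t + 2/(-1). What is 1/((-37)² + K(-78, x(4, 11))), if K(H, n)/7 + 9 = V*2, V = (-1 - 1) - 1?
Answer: 1/1264 ≈ 0.00079114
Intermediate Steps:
x(t, Q) = -2 - 4/t (x(t, Q) = -4/t + 2*(-1) = -4/t - 2 = -2 - 4/t)
V = -3 (V = -2 - 1 = -3)
K(H, n) = -105 (K(H, n) = -63 + 7*(-3*2) = -63 + 7*(-6) = -63 - 42 = -105)
1/((-37)² + K(-78, x(4, 11))) = 1/((-37)² - 105) = 1/(1369 - 105) = 1/1264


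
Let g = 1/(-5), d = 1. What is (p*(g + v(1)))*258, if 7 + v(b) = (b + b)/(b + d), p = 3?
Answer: -23994/5 ≈ -4798.8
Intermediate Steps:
v(b) = -7 + 2*b/(1 + b) (v(b) = -7 + (b + b)/(b + 1) = -7 + (2*b)/(1 + b) = -7 + 2*b/(1 + b))
g = -⅕ (g = 1*(-⅕) = -⅕ ≈ -0.20000)
(p*(g + v(1)))*258 = (3*(-⅕ + (-7 - 5*1)/(1 + 1)))*258 = (3*(-⅕ + (-7 - 5)/2))*258 = (3*(-⅕ + (½)*(-12)))*258 = (3*(-⅕ - 6))*258 = (3*(-31/5))*258 = -93/5*258 = -23994/5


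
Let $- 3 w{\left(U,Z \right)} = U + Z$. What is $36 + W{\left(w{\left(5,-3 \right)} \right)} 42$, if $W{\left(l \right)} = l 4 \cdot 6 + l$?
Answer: $-664$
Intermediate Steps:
$w{\left(U,Z \right)} = - \frac{U}{3} - \frac{Z}{3}$ ($w{\left(U,Z \right)} = - \frac{U + Z}{3} = - \frac{U}{3} - \frac{Z}{3}$)
$W{\left(l \right)} = 25 l$ ($W{\left(l \right)} = 4 l 6 + l = 24 l + l = 25 l$)
$36 + W{\left(w{\left(5,-3 \right)} \right)} 42 = 36 + 25 \left(\left(- \frac{1}{3}\right) 5 - -1\right) 42 = 36 + 25 \left(- \frac{5}{3} + 1\right) 42 = 36 + 25 \left(- \frac{2}{3}\right) 42 = 36 - 700 = -664$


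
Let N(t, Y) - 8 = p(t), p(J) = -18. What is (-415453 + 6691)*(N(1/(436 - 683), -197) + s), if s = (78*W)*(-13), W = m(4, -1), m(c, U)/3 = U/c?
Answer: -306775881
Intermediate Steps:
m(c, U) = 3*U/c (m(c, U) = 3*(U/c) = 3*U/c)
W = -¾ (W = 3*(-1)/4 = 3*(-1)*(¼) = -¾ ≈ -0.75000)
N(t, Y) = -10 (N(t, Y) = 8 - 18 = -10)
s = 1521/2 (s = (78*(-¾))*(-13) = -117/2*(-13) = 1521/2 ≈ 760.50)
(-415453 + 6691)*(N(1/(436 - 683), -197) + s) = (-415453 + 6691)*(-10 + 1521/2) = -408762*1501/2 = -306775881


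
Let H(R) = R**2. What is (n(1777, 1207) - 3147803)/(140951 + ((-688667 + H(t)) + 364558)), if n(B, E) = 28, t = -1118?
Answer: -3147775/1066766 ≈ -2.9508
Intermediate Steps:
(n(1777, 1207) - 3147803)/(140951 + ((-688667 + H(t)) + 364558)) = (28 - 3147803)/(140951 + ((-688667 + (-1118)**2) + 364558)) = -3147775/(140951 + ((-688667 + 1249924) + 364558)) = -3147775/(140951 + (561257 + 364558)) = -3147775/(140951 + 925815) = -3147775/1066766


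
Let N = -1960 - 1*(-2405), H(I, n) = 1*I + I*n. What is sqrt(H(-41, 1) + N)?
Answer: 11*sqrt(3) ≈ 19.053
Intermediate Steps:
H(I, n) = I + I*n
N = 445 (N = -1960 + 2405 = 445)
sqrt(H(-41, 1) + N) = sqrt(-41*(1 + 1) + 445) = sqrt(-41*2 + 445) = sqrt(-82 + 445) = sqrt(363) = 11*sqrt(3)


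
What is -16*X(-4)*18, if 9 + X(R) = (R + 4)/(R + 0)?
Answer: 2592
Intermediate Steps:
X(R) = -9 + (4 + R)/R (X(R) = -9 + (R + 4)/(R + 0) = -9 + (4 + R)/R)
-16*X(-4)*18 = -16*(-8 + 4/(-4))*18 = -16*(-8 + 4*(-1/4))*18 = -16*(-8 - 1)*18 = -16*(-9)*18 = 144*18 = 2592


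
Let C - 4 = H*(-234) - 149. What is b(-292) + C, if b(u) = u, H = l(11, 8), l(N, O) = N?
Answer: -3011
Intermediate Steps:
H = 11
C = -2719 (C = 4 + (11*(-234) - 149) = 4 + (-2574 - 149) = 4 - 2723 = -2719)
b(-292) + C = -292 - 2719 = -3011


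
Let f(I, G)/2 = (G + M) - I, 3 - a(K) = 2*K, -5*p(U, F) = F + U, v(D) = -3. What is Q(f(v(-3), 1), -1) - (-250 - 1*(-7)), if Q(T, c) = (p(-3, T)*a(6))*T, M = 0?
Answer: 315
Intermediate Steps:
p(U, F) = -F/5 - U/5 (p(U, F) = -(F + U)/5 = -F/5 - U/5)
a(K) = 3 - 2*K
f(I, G) = -2*I + 2*G (f(I, G) = 2*((G + 0) - I) = 2*(G - I) = -2*I + 2*G)
Q(T, c) = T*(-27/5 + 9*T/5) (Q(T, c) = ((-T/5 - ⅕*(-3))*(3 - 2*6))*T = ((-T/5 + ⅗)*(3 - 12))*T = ((⅗ - T/5)*(-9))*T = (-27/5 + 9*T/5)*T = T*(-27/5 + 9*T/5))
Q(f(v(-3), 1), -1) - (-250 - 1*(-7)) = 9*(-2*(-3) + 2*1)*(-3 + (-2*(-3) + 2*1))/5 - (-250 - 1*(-7)) = 9*(6 + 2)*(-3 + (6 + 2))/5 - (-250 + 7) = (9/5)*8*(-3 + 8) - 1*(-243) = (9/5)*8*5 + 243 = 72 + 243 = 315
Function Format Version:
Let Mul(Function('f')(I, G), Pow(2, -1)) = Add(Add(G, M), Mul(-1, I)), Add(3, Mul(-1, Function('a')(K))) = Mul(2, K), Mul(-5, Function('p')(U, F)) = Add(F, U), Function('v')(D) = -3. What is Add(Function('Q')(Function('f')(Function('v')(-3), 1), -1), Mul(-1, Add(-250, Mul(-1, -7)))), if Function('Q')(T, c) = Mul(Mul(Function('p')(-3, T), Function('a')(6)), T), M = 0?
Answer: 315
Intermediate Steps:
Function('p')(U, F) = Add(Mul(Rational(-1, 5), F), Mul(Rational(-1, 5), U)) (Function('p')(U, F) = Mul(Rational(-1, 5), Add(F, U)) = Add(Mul(Rational(-1, 5), F), Mul(Rational(-1, 5), U)))
Function('a')(K) = Add(3, Mul(-2, K)) (Function('a')(K) = Add(3, Mul(-1, Mul(2, K))) = Add(3, Mul(-2, K)))
Function('f')(I, G) = Add(Mul(-2, I), Mul(2, G)) (Function('f')(I, G) = Mul(2, Add(Add(G, 0), Mul(-1, I))) = Mul(2, Add(G, Mul(-1, I))) = Add(Mul(-2, I), Mul(2, G)))
Function('Q')(T, c) = Mul(T, Add(Rational(-27, 5), Mul(Rational(9, 5), T))) (Function('Q')(T, c) = Mul(Mul(Add(Mul(Rational(-1, 5), T), Mul(Rational(-1, 5), -3)), Add(3, Mul(-2, 6))), T) = Mul(Mul(Add(Mul(Rational(-1, 5), T), Rational(3, 5)), Add(3, -12)), T) = Mul(Mul(Add(Rational(3, 5), Mul(Rational(-1, 5), T)), -9), T) = Mul(Add(Rational(-27, 5), Mul(Rational(9, 5), T)), T) = Mul(T, Add(Rational(-27, 5), Mul(Rational(9, 5), T))))
Add(Function('Q')(Function('f')(Function('v')(-3), 1), -1), Mul(-1, Add(-250, Mul(-1, -7)))) = Add(Mul(Rational(9, 5), Add(Mul(-2, -3), Mul(2, 1)), Add(-3, Add(Mul(-2, -3), Mul(2, 1)))), Mul(-1, Add(-250, Mul(-1, -7)))) = Add(Mul(Rational(9, 5), Add(6, 2), Add(-3, Add(6, 2))), Mul(-1, Add(-250, 7))) = Add(Mul(Rational(9, 5), 8, Add(-3, 8)), Mul(-1, -243)) = Add(Mul(Rational(9, 5), 8, 5), 243) = Add(72, 243) = 315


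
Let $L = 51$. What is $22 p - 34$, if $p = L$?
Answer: $1088$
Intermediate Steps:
$p = 51$
$22 p - 34 = 22 \cdot 51 - 34 = 1122 - 34 = 1088$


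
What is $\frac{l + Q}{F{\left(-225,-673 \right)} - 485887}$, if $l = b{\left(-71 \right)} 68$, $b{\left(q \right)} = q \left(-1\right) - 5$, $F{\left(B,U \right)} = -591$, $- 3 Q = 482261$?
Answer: $\frac{468797}{1459434} \approx 0.32122$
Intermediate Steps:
$Q = - \frac{482261}{3}$ ($Q = \left(- \frac{1}{3}\right) 482261 = - \frac{482261}{3} \approx -1.6075 \cdot 10^{5}$)
$b{\left(q \right)} = -5 - q$ ($b{\left(q \right)} = - q - 5 = -5 - q$)
$l = 4488$ ($l = \left(-5 - -71\right) 68 = \left(-5 + 71\right) 68 = 66 \cdot 68 = 4488$)
$\frac{l + Q}{F{\left(-225,-673 \right)} - 485887} = \frac{4488 - \frac{482261}{3}}{-591 - 485887} = - \frac{468797}{3 \left(-486478\right)} = \left(- \frac{468797}{3}\right) \left(- \frac{1}{486478}\right) = \frac{468797}{1459434}$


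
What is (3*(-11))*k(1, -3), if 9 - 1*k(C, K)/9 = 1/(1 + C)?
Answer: -5049/2 ≈ -2524.5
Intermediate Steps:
k(C, K) = 81 - 9/(1 + C)
(3*(-11))*k(1, -3) = (3*(-11))*(9*(8 + 9*1)/(1 + 1)) = -297*(8 + 9)/2 = -297*17/2 = -33*153/2 = -5049/2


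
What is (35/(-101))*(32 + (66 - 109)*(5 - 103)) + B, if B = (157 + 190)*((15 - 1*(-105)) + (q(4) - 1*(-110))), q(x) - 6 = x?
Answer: 8262670/101 ≈ 81809.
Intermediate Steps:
q(x) = 6 + x
B = 83280 (B = (157 + 190)*((15 - 1*(-105)) + ((6 + 4) - 1*(-110))) = 347*((15 + 105) + (10 + 110)) = 347*(120 + 120) = 347*240 = 83280)
(35/(-101))*(32 + (66 - 109)*(5 - 103)) + B = (35/(-101))*(32 + (66 - 109)*(5 - 103)) + 83280 = (35*(-1/101))*(32 - 43*(-98)) + 83280 = -35*(32 + 4214)/101 + 83280 = -35/101*4246 + 83280 = -148610/101 + 83280 = 8262670/101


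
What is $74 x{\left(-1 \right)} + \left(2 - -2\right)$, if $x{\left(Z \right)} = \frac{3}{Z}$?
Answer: $-218$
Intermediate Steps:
$74 x{\left(-1 \right)} + \left(2 - -2\right) = 74 \frac{3}{-1} + \left(2 - -2\right) = 74 \cdot 3 \left(-1\right) + \left(2 + 2\right) = 74 \left(-3\right) + 4 = -222 + 4 = -218$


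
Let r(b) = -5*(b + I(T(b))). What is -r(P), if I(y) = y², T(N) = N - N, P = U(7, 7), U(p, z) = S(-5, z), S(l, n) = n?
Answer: 35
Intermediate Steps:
U(p, z) = z
P = 7
T(N) = 0
r(b) = -5*b (r(b) = -5*(b + 0²) = -5*(b + 0) = -5*b)
-r(P) = -(-5)*7 = -1*(-35) = 35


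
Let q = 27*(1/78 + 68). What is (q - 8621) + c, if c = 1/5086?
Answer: -224293865/33059 ≈ -6784.7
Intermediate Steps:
c = 1/5086 ≈ 0.00019662
q = 47745/26 (q = 27*(1/78 + 68) = 27*(5305/78) = 47745/26 ≈ 1836.3)
(q - 8621) + c = (47745/26 - 8621) + 1/5086 = -176401/26 + 1/5086 = -224293865/33059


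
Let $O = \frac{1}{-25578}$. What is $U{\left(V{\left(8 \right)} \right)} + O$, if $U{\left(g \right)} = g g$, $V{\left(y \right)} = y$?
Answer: $\frac{1636991}{25578} \approx 64.0$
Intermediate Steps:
$U{\left(g \right)} = g^{2}$
$O = - \frac{1}{25578} \approx -3.9096 \cdot 10^{-5}$
$U{\left(V{\left(8 \right)} \right)} + O = 8^{2} - \frac{1}{25578} = 64 - \frac{1}{25578} = \frac{1636991}{25578}$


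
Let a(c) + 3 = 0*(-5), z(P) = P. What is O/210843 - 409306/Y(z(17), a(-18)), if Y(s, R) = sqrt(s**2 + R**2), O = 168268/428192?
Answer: 42067/22570321464 - 204653*sqrt(298)/149 ≈ -23710.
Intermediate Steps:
O = 42067/107048 (O = 168268*(1/428192) = 42067/107048 ≈ 0.39297)
a(c) = -3 (a(c) = -3 + 0*(-5) = -3 + 0 = -3)
Y(s, R) = sqrt(R**2 + s**2)
O/210843 - 409306/Y(z(17), a(-18)) = (42067/107048)/210843 - 409306/sqrt((-3)**2 + 17**2) = (42067/107048)*(1/210843) - 409306/sqrt(9 + 289) = 42067/22570321464 - 409306*sqrt(298)/298 = 42067/22570321464 - 204653*sqrt(298)/149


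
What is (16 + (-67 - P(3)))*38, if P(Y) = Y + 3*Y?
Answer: -2394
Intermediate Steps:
P(Y) = 4*Y
(16 + (-67 - P(3)))*38 = (16 + (-67 - 4*3))*38 = (16 + (-67 - 1*12))*38 = (16 + (-67 - 12))*38 = (16 - 79)*38 = -63*38 = -2394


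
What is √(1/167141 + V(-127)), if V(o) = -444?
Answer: I*√73394286367/12857 ≈ 21.071*I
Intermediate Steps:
√(1/167141 + V(-127)) = √(1/167141 - 444) = √(-74210603/167141) = I*√73394286367/12857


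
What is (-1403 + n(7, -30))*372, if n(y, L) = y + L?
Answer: -530472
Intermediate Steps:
n(y, L) = L + y
(-1403 + n(7, -30))*372 = (-1403 + (-30 + 7))*372 = (-1403 - 23)*372 = -1426*372 = -530472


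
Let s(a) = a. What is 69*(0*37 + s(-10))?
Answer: -690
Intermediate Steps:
69*(0*37 + s(-10)) = 69*(0*37 - 10) = 69*(0 - 10) = 69*(-10) = -690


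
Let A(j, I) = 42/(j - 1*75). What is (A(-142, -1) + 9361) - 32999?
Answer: -732784/31 ≈ -23638.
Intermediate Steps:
A(j, I) = 42/(-75 + j) (A(j, I) = 42/(j - 75) = 42/(-75 + j))
(A(-142, -1) + 9361) - 32999 = (42/(-75 - 142) + 9361) - 32999 = (42/(-217) + 9361) - 32999 = (42*(-1/217) + 9361) - 32999 = (-6/31 + 9361) - 32999 = 290185/31 - 32999 = -732784/31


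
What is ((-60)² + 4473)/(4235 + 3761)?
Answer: 8073/7996 ≈ 1.0096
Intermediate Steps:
((-60)² + 4473)/(4235 + 3761) = (3600 + 4473)/7996 = 8073*(1/7996) = 8073/7996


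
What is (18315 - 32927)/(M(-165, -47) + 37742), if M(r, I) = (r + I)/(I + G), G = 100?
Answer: -7306/18869 ≈ -0.38720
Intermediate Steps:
M(r, I) = (I + r)/(100 + I) (M(r, I) = (r + I)/(I + 100) = (I + r)/(100 + I))
(18315 - 32927)/(M(-165, -47) + 37742) = (18315 - 32927)/((-47 - 165)/(100 - 47) + 37742) = -14612/(-212/53 + 37742) = -14612/((1/53)*(-212) + 37742) = -14612/(-4 + 37742) = -14612/37738 = -14612*1/37738 = -7306/18869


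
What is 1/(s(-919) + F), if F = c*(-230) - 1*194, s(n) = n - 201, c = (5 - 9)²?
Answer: -1/4994 ≈ -0.00020024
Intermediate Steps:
c = 16 (c = (-4)² = 16)
s(n) = -201 + n
F = -3874 (F = 16*(-230) - 1*194 = -3680 - 194 = -3874)
1/(s(-919) + F) = 1/((-201 - 919) - 3874) = 1/(-1120 - 3874) = 1/(-4994) = -1/4994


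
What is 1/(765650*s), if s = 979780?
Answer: 1/750168557000 ≈ 1.3330e-12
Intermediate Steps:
1/(765650*s) = 1/(765650*979780) = (1/765650)*(1/979780) = 1/750168557000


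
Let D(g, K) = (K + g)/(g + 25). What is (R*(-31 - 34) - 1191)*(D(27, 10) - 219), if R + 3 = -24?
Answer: -1600491/13 ≈ -1.2311e+5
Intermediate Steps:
R = -27 (R = -3 - 24 = -27)
D(g, K) = (K + g)/(25 + g)
(R*(-31 - 34) - 1191)*(D(27, 10) - 219) = (-27*(-31 - 34) - 1191)*((10 + 27)/(25 + 27) - 219) = (-27*(-65) - 1191)*(37/52 - 219) = (1755 - 1191)*((1/52)*37 - 219) = 564*(37/52 - 219) = 564*(-11351/52) = -1600491/13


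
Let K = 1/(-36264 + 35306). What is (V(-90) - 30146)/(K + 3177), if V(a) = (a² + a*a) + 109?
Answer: -13255846/3043565 ≈ -4.3554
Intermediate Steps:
K = -1/958 (K = 1/(-958) = -1/958 ≈ -0.0010438)
V(a) = 109 + 2*a² (V(a) = (a² + a²) + 109 = 2*a² + 109 = 109 + 2*a²)
(V(-90) - 30146)/(K + 3177) = ((109 + 2*(-90)²) - 30146)/(-1/958 + 3177) = ((109 + 2*8100) - 30146)/(3043565/958) = ((109 + 16200) - 30146)*(958/3043565) = (16309 - 30146)*(958/3043565) = -13837*958/3043565 = -13255846/3043565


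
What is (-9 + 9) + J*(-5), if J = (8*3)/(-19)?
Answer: 120/19 ≈ 6.3158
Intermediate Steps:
J = -24/19 (J = 24*(-1/19) = -24/19 ≈ -1.2632)
(-9 + 9) + J*(-5) = (-9 + 9) - 24/19*(-5) = 0 + 120/19 = 120/19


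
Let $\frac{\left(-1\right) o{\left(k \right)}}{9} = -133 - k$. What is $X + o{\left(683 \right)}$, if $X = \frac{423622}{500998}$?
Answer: $\frac{1839876467}{250499} \approx 7344.8$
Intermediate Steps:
$o{\left(k \right)} = 1197 + 9 k$ ($o{\left(k \right)} = - 9 \left(-133 - k\right) = 1197 + 9 k$)
$X = \frac{211811}{250499}$ ($X = 423622 \cdot \frac{1}{500998} = \frac{211811}{250499} \approx 0.84556$)
$X + o{\left(683 \right)} = \frac{211811}{250499} + \left(1197 + 9 \cdot 683\right) = \frac{211811}{250499} + \left(1197 + 6147\right) = \frac{211811}{250499} + 7344 = \frac{1839876467}{250499}$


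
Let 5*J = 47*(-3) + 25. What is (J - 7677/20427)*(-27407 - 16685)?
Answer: 35389958788/34045 ≈ 1.0395e+6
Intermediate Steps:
J = -116/5 (J = (47*(-3) + 25)/5 = (-141 + 25)/5 = (1/5)*(-116) = -116/5 ≈ -23.200)
(J - 7677/20427)*(-27407 - 16685) = (-116/5 - 7677/20427)*(-27407 - 16685) = (-116/5 - 7677*1/20427)*(-44092) = (-116/5 - 2559/6809)*(-44092) = -802639/34045*(-44092) = 35389958788/34045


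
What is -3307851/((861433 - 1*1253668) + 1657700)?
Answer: -3307851/1265465 ≈ -2.6139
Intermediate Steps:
-3307851/((861433 - 1*1253668) + 1657700) = -3307851/((861433 - 1253668) + 1657700) = -3307851/(-392235 + 1657700) = -3307851/1265465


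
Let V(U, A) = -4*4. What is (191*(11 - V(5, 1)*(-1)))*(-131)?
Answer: 125105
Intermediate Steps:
V(U, A) = -16
(191*(11 - V(5, 1)*(-1)))*(-131) = (191*(11 - (-16)*(-1)))*(-131) = (191*(11 - 1*16))*(-131) = (191*(11 - 16))*(-131) = (191*(-5))*(-131) = -955*(-131) = 125105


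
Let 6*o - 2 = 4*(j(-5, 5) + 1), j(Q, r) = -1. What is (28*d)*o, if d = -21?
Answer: -196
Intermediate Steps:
o = ⅓ (o = ⅓ + (4*(-1 + 1))/6 = ⅓ + (4*0)/6 = ⅓ + (⅙)*0 = ⅓ + 0 = ⅓ ≈ 0.33333)
(28*d)*o = (28*(-21))*(⅓) = -588*⅓ = -196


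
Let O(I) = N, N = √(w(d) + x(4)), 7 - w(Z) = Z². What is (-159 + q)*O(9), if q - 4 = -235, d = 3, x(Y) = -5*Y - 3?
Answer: -1950*I ≈ -1950.0*I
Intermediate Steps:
x(Y) = -3 - 5*Y
q = -231 (q = 4 - 235 = -231)
w(Z) = 7 - Z²
N = 5*I (N = √((7 - 1*3²) + (-3 - 5*4)) = √((7 - 1*9) + (-3 - 20)) = √((7 - 9) - 23) = √(-2 - 23) = √(-25) = 5*I ≈ 5.0*I)
O(I) = 5*I
(-159 + q)*O(9) = (-159 - 231)*(5*I) = -1950*I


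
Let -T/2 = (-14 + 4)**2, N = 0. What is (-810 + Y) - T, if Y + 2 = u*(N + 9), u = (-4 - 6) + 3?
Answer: -675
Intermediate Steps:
u = -7 (u = -10 + 3 = -7)
Y = -65 (Y = -2 - 7*(0 + 9) = -2 - 7*9 = -2 - 63 = -65)
T = -200 (T = -2*(-14 + 4)**2 = -2*(-10)**2 = -2*100 = -200)
(-810 + Y) - T = (-810 - 65) - 1*(-200) = -875 + 200 = -675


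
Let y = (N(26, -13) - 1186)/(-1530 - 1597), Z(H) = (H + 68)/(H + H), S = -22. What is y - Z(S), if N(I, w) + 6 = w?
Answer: 98431/68794 ≈ 1.4308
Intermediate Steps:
Z(H) = (68 + H)/(2*H) (Z(H) = (68 + H)/((2*H)) = (68 + H)*(1/(2*H)) = (68 + H)/(2*H))
N(I, w) = -6 + w
y = 1205/3127 (y = ((-6 - 13) - 1186)/(-1530 - 1597) = (-19 - 1186)/(-3127) = -1205*(-1/3127) = 1205/3127 ≈ 0.38535)
y - Z(S) = 1205/3127 - (68 - 22)/(2*(-22)) = 1205/3127 - (-1)*46/(2*22) = 1205/3127 - 1*(-23/22) = 1205/3127 + 23/22 = 98431/68794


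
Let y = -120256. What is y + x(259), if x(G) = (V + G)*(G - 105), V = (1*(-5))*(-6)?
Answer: -75750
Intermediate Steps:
V = 30 (V = -5*(-6) = 30)
x(G) = (-105 + G)*(30 + G) (x(G) = (30 + G)*(G - 105) = (30 + G)*(-105 + G) = (-105 + G)*(30 + G))
y + x(259) = -120256 + (-3150 + 259² - 75*259) = -120256 + (-3150 + 67081 - 19425) = -120256 + 44506 = -75750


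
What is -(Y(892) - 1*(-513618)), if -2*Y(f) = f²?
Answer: -115786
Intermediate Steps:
Y(f) = -f²/2
-(Y(892) - 1*(-513618)) = -(-½*892² - 1*(-513618)) = -(-½*795664 + 513618) = -(-397832 + 513618) = -1*115786 = -115786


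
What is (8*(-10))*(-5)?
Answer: 400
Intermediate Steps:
(8*(-10))*(-5) = -80*(-5) = 400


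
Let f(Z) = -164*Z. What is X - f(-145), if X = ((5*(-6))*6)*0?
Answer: -23780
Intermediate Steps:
X = 0 (X = -30*6*0 = -180*0 = 0)
X - f(-145) = 0 - (-164)*(-145) = 0 - 1*23780 = 0 - 23780 = -23780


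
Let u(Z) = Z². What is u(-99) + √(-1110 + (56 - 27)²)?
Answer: 9801 + I*√269 ≈ 9801.0 + 16.401*I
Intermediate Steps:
u(-99) + √(-1110 + (56 - 27)²) = (-99)² + √(-1110 + (56 - 27)²) = 9801 + √(-1110 + 29²) = 9801 + √(-1110 + 841) = 9801 + √(-269) = 9801 + I*√269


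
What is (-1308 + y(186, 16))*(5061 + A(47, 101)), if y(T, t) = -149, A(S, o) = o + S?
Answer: -7589513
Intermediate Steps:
A(S, o) = S + o
(-1308 + y(186, 16))*(5061 + A(47, 101)) = (-1308 - 149)*(5061 + (47 + 101)) = -1457*(5061 + 148) = -1457*5209 = -7589513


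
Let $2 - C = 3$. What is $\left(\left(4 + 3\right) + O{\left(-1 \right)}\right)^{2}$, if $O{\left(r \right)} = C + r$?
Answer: $25$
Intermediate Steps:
$C = -1$ ($C = 2 - 3 = -1$)
$O{\left(r \right)} = -1 + r$
$\left(\left(4 + 3\right) + O{\left(-1 \right)}\right)^{2} = \left(\left(4 + 3\right) - 2\right)^{2} = \left(7 - 2\right)^{2} = 5^{2} = 25$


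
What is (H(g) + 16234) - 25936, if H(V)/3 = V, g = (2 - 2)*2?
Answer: -9702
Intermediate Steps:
g = 0 (g = 0*2 = 0)
H(V) = 3*V
(H(g) + 16234) - 25936 = (3*0 + 16234) - 25936 = (0 + 16234) - 25936 = 16234 - 25936 = -9702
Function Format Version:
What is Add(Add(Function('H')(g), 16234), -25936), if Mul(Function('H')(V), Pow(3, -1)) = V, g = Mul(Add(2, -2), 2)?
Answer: -9702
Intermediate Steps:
g = 0 (g = Mul(0, 2) = 0)
Function('H')(V) = Mul(3, V)
Add(Add(Function('H')(g), 16234), -25936) = Add(Add(Mul(3, 0), 16234), -25936) = Add(Add(0, 16234), -25936) = Add(16234, -25936) = -9702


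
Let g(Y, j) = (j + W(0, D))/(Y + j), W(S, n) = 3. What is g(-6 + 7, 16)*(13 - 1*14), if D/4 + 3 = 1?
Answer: -19/17 ≈ -1.1176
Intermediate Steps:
D = -8 (D = -12 + 4*1 = -12 + 4 = -8)
g(Y, j) = (3 + j)/(Y + j) (g(Y, j) = (j + 3)/(Y + j) = (3 + j)/(Y + j))
g(-6 + 7, 16)*(13 - 1*14) = ((3 + 16)/((-6 + 7) + 16))*(13 - 1*14) = (19/(1 + 16))*(13 - 14) = (19/17)*(-1) = -19/17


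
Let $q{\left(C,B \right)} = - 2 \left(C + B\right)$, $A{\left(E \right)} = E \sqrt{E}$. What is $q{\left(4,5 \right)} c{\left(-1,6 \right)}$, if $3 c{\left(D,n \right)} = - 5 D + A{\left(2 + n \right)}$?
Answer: $-30 - 96 \sqrt{2} \approx -165.76$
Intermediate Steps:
$A{\left(E \right)} = E^{\frac{3}{2}}$
$q{\left(C,B \right)} = - 2 B - 2 C$ ($q{\left(C,B \right)} = - 2 \left(B + C\right) = - 2 B - 2 C$)
$c{\left(D,n \right)} = - \frac{5 D}{3} + \frac{\left(2 + n\right)^{\frac{3}{2}}}{3}$ ($c{\left(D,n \right)} = \frac{- 5 D + \left(2 + n\right)^{\frac{3}{2}}}{3} = \frac{\left(2 + n\right)^{\frac{3}{2}} - 5 D}{3} = - \frac{5 D}{3} + \frac{\left(2 + n\right)^{\frac{3}{2}}}{3}$)
$q{\left(4,5 \right)} c{\left(-1,6 \right)} = \left(\left(-2\right) 5 - 8\right) \left(\left(- \frac{5}{3}\right) \left(-1\right) + \frac{\left(2 + 6\right)^{\frac{3}{2}}}{3}\right) = \left(-10 - 8\right) \left(\frac{5}{3} + \frac{8^{\frac{3}{2}}}{3}\right) = - 18 \left(\frac{5}{3} + \frac{16 \sqrt{2}}{3}\right) = -30 - 96 \sqrt{2}$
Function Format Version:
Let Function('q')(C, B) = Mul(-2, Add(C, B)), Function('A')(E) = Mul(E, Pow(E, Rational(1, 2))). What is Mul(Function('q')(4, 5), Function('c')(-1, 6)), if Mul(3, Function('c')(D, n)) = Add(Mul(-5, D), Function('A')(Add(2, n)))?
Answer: Add(-30, Mul(-96, Pow(2, Rational(1, 2)))) ≈ -165.76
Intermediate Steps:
Function('A')(E) = Pow(E, Rational(3, 2))
Function('q')(C, B) = Add(Mul(-2, B), Mul(-2, C)) (Function('q')(C, B) = Mul(-2, Add(B, C)) = Add(Mul(-2, B), Mul(-2, C)))
Function('c')(D, n) = Add(Mul(Rational(-5, 3), D), Mul(Rational(1, 3), Pow(Add(2, n), Rational(3, 2)))) (Function('c')(D, n) = Mul(Rational(1, 3), Add(Mul(-5, D), Pow(Add(2, n), Rational(3, 2)))) = Mul(Rational(1, 3), Add(Pow(Add(2, n), Rational(3, 2)), Mul(-5, D))) = Add(Mul(Rational(-5, 3), D), Mul(Rational(1, 3), Pow(Add(2, n), Rational(3, 2)))))
Mul(Function('q')(4, 5), Function('c')(-1, 6)) = Mul(Add(Mul(-2, 5), Mul(-2, 4)), Add(Mul(Rational(-5, 3), -1), Mul(Rational(1, 3), Pow(Add(2, 6), Rational(3, 2))))) = Mul(Add(-10, -8), Add(Rational(5, 3), Mul(Rational(1, 3), Pow(8, Rational(3, 2))))) = Mul(-18, Add(Rational(5, 3), Mul(Rational(1, 3), Mul(16, Pow(2, Rational(1, 2)))))) = Mul(-18, Add(Rational(5, 3), Mul(Rational(16, 3), Pow(2, Rational(1, 2))))) = Add(-30, Mul(-96, Pow(2, Rational(1, 2))))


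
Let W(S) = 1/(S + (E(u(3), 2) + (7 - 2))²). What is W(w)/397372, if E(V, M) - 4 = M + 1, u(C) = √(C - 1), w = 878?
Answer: 1/406114184 ≈ 2.4624e-9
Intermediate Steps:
u(C) = √(-1 + C)
E(V, M) = 5 + M (E(V, M) = 4 + (M + 1) = 4 + (1 + M) = 5 + M)
W(S) = 1/(144 + S) (W(S) = 1/(S + ((5 + 2) + (7 - 2))²) = 1/(S + (7 + 5)²) = 1/(S + 12²) = 1/(S + 144) = 1/(144 + S))
W(w)/397372 = 1/((144 + 878)*397372) = (1/397372)/1022 = (1/1022)*(1/397372) = 1/406114184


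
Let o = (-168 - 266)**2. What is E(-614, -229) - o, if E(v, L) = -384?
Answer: -188740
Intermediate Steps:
o = 188356 (o = (-434)**2 = 188356)
E(-614, -229) - o = -384 - 1*188356 = -384 - 188356 = -188740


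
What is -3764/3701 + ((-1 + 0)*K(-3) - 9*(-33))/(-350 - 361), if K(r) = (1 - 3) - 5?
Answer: -3801308/2631411 ≈ -1.4446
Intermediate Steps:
K(r) = -7 (K(r) = -2 - 5 = -7)
-3764/3701 + ((-1 + 0)*K(-3) - 9*(-33))/(-350 - 361) = -3764/3701 + ((-1 + 0)*(-7) - 9*(-33))/(-350 - 361) = -3764*1/3701 + (-1*(-7) + 297)/(-711) = -3764/3701 + (7 + 297)*(-1/711) = -3764/3701 + 304*(-1/711) = -3764/3701 - 304/711 = -3801308/2631411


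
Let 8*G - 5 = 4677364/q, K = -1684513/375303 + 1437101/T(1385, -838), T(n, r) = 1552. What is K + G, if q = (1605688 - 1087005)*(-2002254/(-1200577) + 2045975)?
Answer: 7054634341457774506882453615/7650586478490434865163536 ≈ 922.10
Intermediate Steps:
K = 536733952427/582470256 (K = -1684513/375303 + 1437101/1552 = 536733952427/582470256 ≈ 921.48)
q = 1274068299229295207/1200577 (q = 518683*(-2002254*(-1/1200577) + 2045975) = 518683*(2002254/1200577 + 2045975) = 518683*(2456352529829/1200577) = 1274068299229295207/1200577 ≈ 1.0612e+12)
G = 6370347111682115063/10192546393834361656 (G = 5/8 + (4677364/(1274068299229295207/1200577))/8 = 5/8 + (4677364*(1200577/1274068299229295207))/8 = 5/8 + (1/8)*(5615535639028/1274068299229295207) = 5/8 + 1403883909757/2548136598458590414 = 6370347111682115063/10192546393834361656 ≈ 0.62500)
K + G = 536733952427/582470256 + 6370347111682115063/10192546393834361656 = 7054634341457774506882453615/7650586478490434865163536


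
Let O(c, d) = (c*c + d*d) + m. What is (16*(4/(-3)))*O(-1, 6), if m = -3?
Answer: -2176/3 ≈ -725.33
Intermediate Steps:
O(c, d) = -3 + c**2 + d**2 (O(c, d) = (c*c + d*d) - 3 = (c**2 + d**2) - 3 = -3 + c**2 + d**2)
(16*(4/(-3)))*O(-1, 6) = (16*(4/(-3)))*(-3 + (-1)**2 + 6**2) = (16*(4*(-1/3)))*(-3 + 1 + 36) = (16*(-4/3))*34 = -64/3*34 = -2176/3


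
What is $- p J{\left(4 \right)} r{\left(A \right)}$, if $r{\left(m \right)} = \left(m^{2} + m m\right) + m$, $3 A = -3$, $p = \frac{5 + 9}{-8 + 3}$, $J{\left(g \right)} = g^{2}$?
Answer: $\frac{224}{5} \approx 44.8$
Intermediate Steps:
$p = - \frac{14}{5}$ ($p = \frac{14}{-5} = 14 \left(- \frac{1}{5}\right) = - \frac{14}{5} \approx -2.8$)
$A = -1$ ($A = \frac{1}{3} \left(-3\right) = -1$)
$r{\left(m \right)} = m + 2 m^{2}$ ($r{\left(m \right)} = \left(m^{2} + m^{2}\right) + m = 2 m^{2} + m = m + 2 m^{2}$)
$- p J{\left(4 \right)} r{\left(A \right)} = - - \frac{14 \cdot 4^{2}}{5} \left(- (1 + 2 \left(-1\right))\right) = - \left(- \frac{14}{5}\right) 16 \left(- (1 - 2)\right) = - \frac{\left(-224\right) \left(\left(-1\right) \left(-1\right)\right)}{5} = - \frac{\left(-224\right) 1}{5} = \left(-1\right) \left(- \frac{224}{5}\right) = \frac{224}{5}$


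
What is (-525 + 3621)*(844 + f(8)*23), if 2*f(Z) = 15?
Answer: 3147084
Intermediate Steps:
f(Z) = 15/2 (f(Z) = (1/2)*15 = 15/2)
(-525 + 3621)*(844 + f(8)*23) = (-525 + 3621)*(844 + (15/2)*23) = 3096*(844 + 345/2) = 3096*(2033/2) = 3147084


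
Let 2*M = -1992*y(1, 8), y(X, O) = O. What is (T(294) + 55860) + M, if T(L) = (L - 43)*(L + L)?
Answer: 195480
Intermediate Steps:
T(L) = 2*L*(-43 + L) (T(L) = (-43 + L)*(2*L) = 2*L*(-43 + L))
M = -7968 (M = (-1992*8)/2 = (1/2)*(-15936) = -7968)
(T(294) + 55860) + M = (2*294*(-43 + 294) + 55860) - 7968 = (2*294*251 + 55860) - 7968 = (147588 + 55860) - 7968 = 203448 - 7968 = 195480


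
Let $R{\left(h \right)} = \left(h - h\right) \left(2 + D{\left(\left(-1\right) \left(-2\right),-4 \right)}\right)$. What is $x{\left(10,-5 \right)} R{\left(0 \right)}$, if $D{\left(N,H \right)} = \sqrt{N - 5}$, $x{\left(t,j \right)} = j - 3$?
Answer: $0$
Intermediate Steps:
$x{\left(t,j \right)} = -3 + j$
$D{\left(N,H \right)} = \sqrt{-5 + N}$
$R{\left(h \right)} = 0$ ($R{\left(h \right)} = \left(h - h\right) \left(2 + \sqrt{-5 - -2}\right) = 0 \left(2 + \sqrt{-5 + 2}\right) = 0 \left(2 + \sqrt{-3}\right) = 0 \left(2 + i \sqrt{3}\right) = 0$)
$x{\left(10,-5 \right)} R{\left(0 \right)} = \left(-3 - 5\right) 0 = \left(-8\right) 0 = 0$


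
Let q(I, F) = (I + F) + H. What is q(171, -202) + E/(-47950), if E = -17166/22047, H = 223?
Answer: 33828919661/176192275 ≈ 192.00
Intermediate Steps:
E = -5722/7349 (E = -17166*1/22047 = -5722/7349 ≈ -0.77861)
q(I, F) = 223 + F + I (q(I, F) = (I + F) + 223 = (F + I) + 223 = 223 + F + I)
q(171, -202) + E/(-47950) = (223 - 202 + 171) - 5722/7349/(-47950) = 192 - 5722/7349*(-1/47950) = 192 + 2861/176192275 = 33828919661/176192275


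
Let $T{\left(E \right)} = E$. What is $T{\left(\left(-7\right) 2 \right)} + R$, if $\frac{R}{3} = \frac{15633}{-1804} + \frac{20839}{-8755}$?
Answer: $- \frac{744497693}{15794020} \approx -47.138$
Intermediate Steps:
$R = - \frac{523381413}{15794020}$ ($R = 3 \left(\frac{15633}{-1804} + \frac{20839}{-8755}\right) = 3 \left(15633 \left(- \frac{1}{1804}\right) + 20839 \left(- \frac{1}{8755}\right)\right) = 3 \left(- \frac{15633}{1804} - \frac{20839}{8755}\right) = 3 \left(- \frac{174460471}{15794020}\right) = - \frac{523381413}{15794020} \approx -33.138$)
$T{\left(\left(-7\right) 2 \right)} + R = \left(-7\right) 2 - \frac{523381413}{15794020} = -14 - \frac{523381413}{15794020} = - \frac{744497693}{15794020}$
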